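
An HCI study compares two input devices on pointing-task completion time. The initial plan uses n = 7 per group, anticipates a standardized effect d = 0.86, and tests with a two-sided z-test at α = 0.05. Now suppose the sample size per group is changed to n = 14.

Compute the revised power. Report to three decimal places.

With n = 14 per group: δ = d·√(n/2) = 0.86 × √(14/2) = 2.2753. Critical value z_{0.025} = 1.960.
Revised power = Φ(δ − 1.960) + Φ(−δ − 1.960) = Φ(0.315) + Φ(-4.235) = 0.6238 + 0.0000 = 0.6238.

Power ≈ 0.624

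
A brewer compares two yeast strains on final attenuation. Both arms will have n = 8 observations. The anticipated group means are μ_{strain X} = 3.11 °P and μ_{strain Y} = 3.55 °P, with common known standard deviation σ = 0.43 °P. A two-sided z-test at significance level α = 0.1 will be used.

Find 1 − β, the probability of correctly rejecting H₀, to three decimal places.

Power ≈ 0.656

Standardized effect: d = |μ_{strain X} − μ_{strain Y}| / σ = |3.11 − 3.55| / 0.43 = 1.0233
Noncentrality parameter: δ = d·√(n/2) = 1.0233 × √(8/2) = 2.0465
Two-sided α = 0.1 → critical value z_{0.05} = 1.645.
Power = Φ(δ − 1.645) + Φ(−δ − 1.645) = Φ(0.402) + Φ(-3.691) = 0.6560 + 0.0001 = 0.6561.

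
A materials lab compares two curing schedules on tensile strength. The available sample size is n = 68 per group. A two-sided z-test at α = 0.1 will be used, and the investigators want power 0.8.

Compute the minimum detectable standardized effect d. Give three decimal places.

Required noncentrality: δ = z_{0.05} + z_{0.20} = 1.645 + 0.842 = 2.486.
(Lower-tail contribution to power is negligible for δ > 0.)
δ = d·√(n/2) ⇒ d = δ/√(n/2) = 2.486/√(68/2) = 0.4264.

d ≈ 0.426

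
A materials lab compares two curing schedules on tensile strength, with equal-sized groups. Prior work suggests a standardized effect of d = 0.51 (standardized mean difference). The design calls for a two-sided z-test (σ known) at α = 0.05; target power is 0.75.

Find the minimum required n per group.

For power 0.75 need Φ(δ − z_{0.025}) = 0.75, so δ = z_{0.025} + z_{0.25} = 1.960 + 0.674 = 2.634.
(The Φ(−δ − z_{α/2}) term is vanishingly small for δ > 0 and is dropped in the standard sample-size formula.)
δ = d·√(n/2) ⇒ n = 2(δ/d)² = 2 × (2.634 / 0.51)² = 53.37.
Rounding up, n = 54 per group.

n = 54 per group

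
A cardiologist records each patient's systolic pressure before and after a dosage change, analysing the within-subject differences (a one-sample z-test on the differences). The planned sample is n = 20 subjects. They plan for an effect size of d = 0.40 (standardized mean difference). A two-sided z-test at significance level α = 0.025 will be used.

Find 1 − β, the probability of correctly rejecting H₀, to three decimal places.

Power ≈ 0.325

Noncentrality parameter: δ = d·√n = 0.40 × √20 = 1.7889
Two-sided α = 0.025 → critical value z_{0.0125} = 2.241.
Power = Φ(δ − 2.241) + Φ(−δ − 2.241) = Φ(-0.453) + Φ(-4.030) = 0.3254 + 0.0000 = 0.3255.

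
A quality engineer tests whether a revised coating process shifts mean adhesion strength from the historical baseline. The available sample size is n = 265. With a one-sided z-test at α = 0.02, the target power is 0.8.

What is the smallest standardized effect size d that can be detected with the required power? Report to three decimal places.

Required noncentrality: δ = z_{0.02} + z_{0.20} = 2.054 + 0.842 = 2.895.
δ = d·√n ⇒ d = δ/√n = 2.895/√265 = 0.1779.

d ≈ 0.178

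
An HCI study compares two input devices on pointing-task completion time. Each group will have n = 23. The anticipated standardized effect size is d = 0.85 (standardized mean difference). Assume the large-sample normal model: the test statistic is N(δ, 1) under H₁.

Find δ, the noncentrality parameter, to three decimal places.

The noncentrality parameter scales effect size by the design's sample-size factor: δ = d·√(n/2) = 0.85 × √(23/2) = 2.8825

δ ≈ 2.882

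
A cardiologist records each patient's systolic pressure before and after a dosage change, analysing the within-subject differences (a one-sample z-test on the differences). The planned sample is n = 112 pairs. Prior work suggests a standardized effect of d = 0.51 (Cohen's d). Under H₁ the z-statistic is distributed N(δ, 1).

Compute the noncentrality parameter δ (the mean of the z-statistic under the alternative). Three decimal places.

δ ≈ 5.397

The noncentrality parameter scales effect size by the design's sample-size factor: δ = d·√n = 0.51 × √112 = 5.3973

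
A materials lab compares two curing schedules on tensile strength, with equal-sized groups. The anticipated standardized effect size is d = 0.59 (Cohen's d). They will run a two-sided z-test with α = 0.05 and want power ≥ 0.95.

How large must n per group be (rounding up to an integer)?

n = 75 per group

Set Φ(δ − 1.960) = 0.95; then δ − 1.960 = Φ⁻¹(0.95) = 1.645, giving δ = 3.605.
(For δ > 0 the lower-tail rejection region contributes negligibly to power, so the one-term inversion is standard.)
δ = d·√(n/2) ⇒ n = 2(δ/d)² = 2 × (3.605 / 0.59)² = 74.66.
Rounding up, n = 75 per group.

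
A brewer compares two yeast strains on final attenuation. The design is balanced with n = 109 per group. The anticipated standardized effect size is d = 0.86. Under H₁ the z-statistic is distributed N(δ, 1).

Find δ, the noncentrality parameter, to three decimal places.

δ = d·√(n/2) = 0.86 × √(109/2) = 6.3489

δ ≈ 6.349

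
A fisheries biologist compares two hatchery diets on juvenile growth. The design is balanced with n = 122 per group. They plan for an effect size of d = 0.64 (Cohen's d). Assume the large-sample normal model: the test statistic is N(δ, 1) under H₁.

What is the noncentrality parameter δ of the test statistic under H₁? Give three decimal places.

δ ≈ 4.999

The noncentrality parameter scales effect size by the design's sample-size factor: δ = d·√(n/2) = 0.64 × √(122/2) = 4.9986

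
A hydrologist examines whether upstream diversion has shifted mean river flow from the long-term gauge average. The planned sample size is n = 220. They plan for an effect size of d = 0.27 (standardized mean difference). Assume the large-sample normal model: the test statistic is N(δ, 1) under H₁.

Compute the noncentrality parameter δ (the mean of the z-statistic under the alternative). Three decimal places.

The noncentrality parameter scales effect size by the design's sample-size factor: δ = d·√n = 0.27 × √220 = 4.0047

δ ≈ 4.005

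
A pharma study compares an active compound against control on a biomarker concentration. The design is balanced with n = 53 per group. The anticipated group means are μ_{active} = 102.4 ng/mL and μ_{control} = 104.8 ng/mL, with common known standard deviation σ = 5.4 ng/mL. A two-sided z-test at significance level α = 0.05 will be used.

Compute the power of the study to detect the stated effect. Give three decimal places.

Power ≈ 0.629

Standardized effect: d = |μ_{active} − μ_{control}| / σ = |102.4 − 104.8| / 5.4 = 0.4444
Noncentrality parameter: δ = d·√(n/2) = 0.4444 × √(53/2) = 2.2879
Critical value for a two-sided test at α = 0.05: z_{α/2} = 1.960.
Power = Φ(δ − 1.960) + Φ(−δ − 1.960) = Φ(0.328) + Φ(-4.248) = 0.6285 + 0.0000 = 0.6285.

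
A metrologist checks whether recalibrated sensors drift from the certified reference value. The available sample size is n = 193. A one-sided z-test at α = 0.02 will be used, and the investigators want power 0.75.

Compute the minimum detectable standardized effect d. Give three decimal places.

Required noncentrality: δ = z_{0.02} + z_{0.25} = 2.054 + 0.674 = 2.728.
δ = d·√n ⇒ d = δ/√n = 2.728/√193 = 0.1964.

d ≈ 0.196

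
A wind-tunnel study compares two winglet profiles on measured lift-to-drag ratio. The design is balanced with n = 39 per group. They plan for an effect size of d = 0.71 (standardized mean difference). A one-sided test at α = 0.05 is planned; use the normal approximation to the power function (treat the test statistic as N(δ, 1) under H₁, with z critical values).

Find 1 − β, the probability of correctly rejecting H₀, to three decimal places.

Power ≈ 0.932

Noncentrality parameter: δ = d·√(n/2) = 0.71 × √(39/2) = 3.1353
Critical value for a one-sided test at α = 0.05: z_α = 1.645.
Power = Φ(δ − 1.645) = Φ(1.490) = 0.9319.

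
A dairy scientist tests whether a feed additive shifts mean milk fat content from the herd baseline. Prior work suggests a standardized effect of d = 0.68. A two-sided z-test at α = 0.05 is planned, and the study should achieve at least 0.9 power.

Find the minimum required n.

Set Φ(δ − 1.960) = 0.9; then δ − 1.960 = Φ⁻¹(0.9) = 1.282, giving δ = 3.242.
(For δ > 0 the lower-tail rejection region contributes negligibly to power, so the one-term inversion is standard.)
δ = d·√n ⇒ n = (δ/d)² = (3.242 / 0.68)² = 22.72.
Round up to the next whole unit.

n = 23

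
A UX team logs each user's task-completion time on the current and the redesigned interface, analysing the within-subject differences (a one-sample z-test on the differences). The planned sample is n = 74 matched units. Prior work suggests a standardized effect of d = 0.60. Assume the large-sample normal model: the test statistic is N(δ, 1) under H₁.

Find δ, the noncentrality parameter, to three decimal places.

δ ≈ 5.161

δ = d·√n = 0.60 × √74 = 5.1614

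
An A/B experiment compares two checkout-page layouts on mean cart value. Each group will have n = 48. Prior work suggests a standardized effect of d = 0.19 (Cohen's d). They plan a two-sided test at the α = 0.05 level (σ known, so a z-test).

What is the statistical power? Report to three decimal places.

Power ≈ 0.154

Noncentrality parameter: δ = d·√(n/2) = 0.19 × √(48/2) = 0.9308
Two-sided α = 0.05 → critical value z_{0.025} = 1.960.
Power = Φ(δ − 1.960) + Φ(−δ − 1.960) = Φ(-1.029) + Φ(-2.891) = 0.1517 + 0.0019 = 0.1536.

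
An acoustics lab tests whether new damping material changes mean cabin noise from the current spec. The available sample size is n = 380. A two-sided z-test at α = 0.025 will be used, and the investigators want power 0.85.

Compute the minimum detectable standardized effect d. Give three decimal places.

d ≈ 0.168

Required noncentrality: δ = z_{0.0125} + z_{0.15} = 2.241 + 1.036 = 3.278.
(Lower-tail contribution to power is negligible for δ > 0.)
δ = d·√n ⇒ d = δ/√n = 3.278/√380 = 0.1681.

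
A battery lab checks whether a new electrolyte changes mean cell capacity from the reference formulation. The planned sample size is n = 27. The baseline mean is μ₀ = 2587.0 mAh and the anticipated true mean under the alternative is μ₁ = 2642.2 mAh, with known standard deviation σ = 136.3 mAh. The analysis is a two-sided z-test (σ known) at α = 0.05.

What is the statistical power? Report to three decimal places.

Standardized effect: d = |μ₁ − μ₀| / σ = |2642.2 − 2587.0| / 136.3 = 0.4050
Noncentrality parameter: δ = d·√n = 0.4050 × √27 = 2.1044
Two-sided α = 0.05 → critical value z_{0.025} = 1.960.
Power = Φ(δ − 1.960) + Φ(−δ − 1.960) = Φ(0.144) + Φ(-4.064) = 0.5574 + 0.0000 = 0.5574.

Power ≈ 0.557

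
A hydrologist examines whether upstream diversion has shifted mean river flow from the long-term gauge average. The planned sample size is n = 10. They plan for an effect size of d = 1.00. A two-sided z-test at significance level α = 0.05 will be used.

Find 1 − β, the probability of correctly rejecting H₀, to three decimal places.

Power ≈ 0.885

Noncentrality parameter: δ = d·√n = 1.00 × √10 = 3.1623
Two-sided α = 0.05 → critical value z_{0.025} = 1.960.
Power = Φ(δ − 1.960) + Φ(−δ − 1.960) = Φ(1.202) + Φ(-5.122) = 0.8854 + 0.0000 = 0.8854.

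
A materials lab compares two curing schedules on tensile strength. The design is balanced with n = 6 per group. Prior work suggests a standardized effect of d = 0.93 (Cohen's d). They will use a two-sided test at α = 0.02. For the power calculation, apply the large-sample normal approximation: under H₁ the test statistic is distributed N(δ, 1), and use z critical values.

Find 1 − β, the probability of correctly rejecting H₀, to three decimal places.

Noncentrality parameter: δ = d·√(n/2) = 0.93 × √(6/2) = 1.6108
Two-sided α = 0.02 → critical value z_{0.01} = 2.326.
Power = Φ(δ − 2.326) + Φ(−δ − 2.326) = Φ(-0.716) + Φ(-3.937) = 0.2371 + 0.0000 = 0.2372.

Power ≈ 0.237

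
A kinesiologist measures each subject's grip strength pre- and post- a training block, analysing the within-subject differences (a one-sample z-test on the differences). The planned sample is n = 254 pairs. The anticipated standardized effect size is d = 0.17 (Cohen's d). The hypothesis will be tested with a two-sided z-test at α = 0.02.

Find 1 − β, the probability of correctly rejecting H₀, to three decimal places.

Power ≈ 0.649

Noncentrality parameter: δ = d·√n = 0.17 × √254 = 2.7094
Two-sided α = 0.02 → critical value z_{0.01} = 2.326.
Power = Φ(δ − 2.326) + Φ(−δ − 2.326) = Φ(0.383) + Φ(-5.036) = 0.6491 + 0.0000 = 0.6491.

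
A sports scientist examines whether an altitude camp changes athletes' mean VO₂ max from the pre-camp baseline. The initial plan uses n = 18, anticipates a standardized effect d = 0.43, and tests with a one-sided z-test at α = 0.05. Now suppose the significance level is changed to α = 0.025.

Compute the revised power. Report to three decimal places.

Power ≈ 0.446

δ = d·√n = 0.43 × √18 = 1.8243 (unchanged). New critical value: z_{0.025} = 1.960.
Revised power = P(Z > 1.960 − δ) = Φ(-0.136) = 0.4461.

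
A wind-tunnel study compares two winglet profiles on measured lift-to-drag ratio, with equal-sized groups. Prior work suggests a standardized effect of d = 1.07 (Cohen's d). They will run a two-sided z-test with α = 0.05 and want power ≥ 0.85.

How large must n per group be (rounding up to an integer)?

Set Φ(δ − 1.960) = 0.85; then δ − 1.960 = Φ⁻¹(0.85) = 1.036, giving δ = 2.996.
(For δ > 0 the lower-tail rejection region contributes negligibly to power, so the one-term inversion is standard.)
δ = d·√(n/2) ⇒ n = 2(δ/d)² = 2 × (2.996 / 1.07)² = 15.68.
Rounding up, n = 16 per group.

n = 16 per group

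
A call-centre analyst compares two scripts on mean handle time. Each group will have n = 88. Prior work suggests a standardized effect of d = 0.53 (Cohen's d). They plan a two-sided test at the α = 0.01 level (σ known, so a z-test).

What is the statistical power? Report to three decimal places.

Noncentrality parameter: δ = d·√(n/2) = 0.53 × √(88/2) = 3.5156
Two-sided α = 0.01 → critical value z_{0.005} = 2.576.
Power = Φ(δ − 2.576) + Φ(−δ − 2.576) = Φ(0.940) + Φ(-6.091) = 0.8263 + 0.0000 = 0.8263.

Power ≈ 0.826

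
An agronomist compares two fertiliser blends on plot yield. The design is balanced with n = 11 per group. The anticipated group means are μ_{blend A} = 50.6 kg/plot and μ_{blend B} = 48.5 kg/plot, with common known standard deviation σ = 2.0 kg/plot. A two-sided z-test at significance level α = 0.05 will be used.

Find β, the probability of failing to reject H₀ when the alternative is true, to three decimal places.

Standardized effect: d = |μ_{blend A} − μ_{blend B}| / σ = |50.6 − 48.5| / 2.0 = 1.0500
Noncentrality parameter: δ = d·√(n/2) = 1.0500 × √(11/2) = 2.4625
Critical value for a two-sided test at α = 0.05: z_{α/2} = 1.960.
Power = Φ(δ − 1.960) + Φ(−δ − 1.960) = Φ(0.503) + Φ(-4.422) = 0.6923 + 0.0000 = 0.6923.
Type II error: β = 1 − power = 1 − 0.6923 = 0.3077.

β ≈ 0.308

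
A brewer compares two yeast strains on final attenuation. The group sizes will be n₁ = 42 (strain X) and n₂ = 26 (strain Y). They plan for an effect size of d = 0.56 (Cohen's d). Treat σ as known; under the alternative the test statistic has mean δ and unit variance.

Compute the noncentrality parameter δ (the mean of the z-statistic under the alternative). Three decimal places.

δ ≈ 2.244

The noncentrality parameter scales effect size by the design's sample-size factor: δ = d / √(1/n₁ + 1/n₂) = 0.56 / √(1/42 + 1/26) = 2.2441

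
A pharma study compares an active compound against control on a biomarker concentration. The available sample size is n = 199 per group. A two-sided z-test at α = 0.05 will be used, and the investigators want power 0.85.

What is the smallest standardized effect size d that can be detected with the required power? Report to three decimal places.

Need Φ(δ − 1.960) = 0.85, so δ = 1.960 + 1.036 = 2.996.
(Lower-tail contribution to power is negligible for δ > 0.)
δ = d·√(n/2) ⇒ d = δ/√(n/2) = 2.996/√(199/2) = 0.3004.

d ≈ 0.300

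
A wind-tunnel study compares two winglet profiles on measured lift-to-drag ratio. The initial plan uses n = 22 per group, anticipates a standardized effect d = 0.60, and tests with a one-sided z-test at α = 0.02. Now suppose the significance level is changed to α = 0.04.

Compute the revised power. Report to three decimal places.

Power ≈ 0.595

δ = d·√(n/2) = 0.60 × √(22/2) = 1.9900 (unchanged). New critical value: z_{0.04} = 1.751.
Revised power = P(Z > 1.751 − δ) = Φ(0.239) = 0.5946.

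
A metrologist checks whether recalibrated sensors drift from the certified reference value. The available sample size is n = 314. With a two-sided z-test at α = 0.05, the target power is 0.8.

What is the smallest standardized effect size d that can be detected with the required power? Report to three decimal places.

d ≈ 0.158

Need Φ(δ − 1.960) = 0.8, so δ = 1.960 + 0.842 = 2.802.
(The second rejection-region term Φ(−δ − z_{α/2}) is negligible and dropped.)
δ = d·√n ⇒ d = δ/√n = 2.802/√314 = 0.1581.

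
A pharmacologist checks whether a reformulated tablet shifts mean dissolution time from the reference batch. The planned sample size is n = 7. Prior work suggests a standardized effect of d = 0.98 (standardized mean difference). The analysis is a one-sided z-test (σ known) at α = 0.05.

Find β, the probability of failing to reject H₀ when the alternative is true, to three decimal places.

β ≈ 0.172

Noncentrality parameter: δ = d·√n = 0.98 × √7 = 2.5928
One-sided α = 0.05 → critical value z_{0.05} = 1.645.
Power = P(Z > 1.645 − δ) = Φ(0.948) = 0.8284.
Type II error: β = 1 − power = 1 − 0.8284 = 0.1716.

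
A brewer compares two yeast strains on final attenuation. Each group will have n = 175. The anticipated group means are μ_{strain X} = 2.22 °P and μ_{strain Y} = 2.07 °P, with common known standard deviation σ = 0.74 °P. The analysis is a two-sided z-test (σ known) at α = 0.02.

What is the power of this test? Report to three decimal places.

Standardized effect: d = |μ_{strain X} − μ_{strain Y}| / σ = |2.22 − 2.07| / 0.74 = 0.2027
Noncentrality parameter: δ = d·√(n/2) = 0.2027 × √(175/2) = 1.8961
Two-sided α = 0.02 → critical value z_{0.01} = 2.326.
Power = Φ(δ − 2.326) + Φ(−δ − 2.326) = Φ(-0.430) + Φ(-4.222) = 0.3335 + 0.0000 = 0.3335.

Power ≈ 0.334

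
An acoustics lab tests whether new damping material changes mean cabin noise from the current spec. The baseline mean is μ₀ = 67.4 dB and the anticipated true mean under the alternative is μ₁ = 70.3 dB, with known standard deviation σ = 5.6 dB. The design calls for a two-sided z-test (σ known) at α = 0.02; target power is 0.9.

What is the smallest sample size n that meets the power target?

n = 49

Standardized effect: d = |μ₁ − μ₀| / σ = |70.3 − 67.4| / 5.6 = 0.5179
Set Φ(δ − 2.326) = 0.9; then δ − 2.326 = Φ⁻¹(0.9) = 1.282, giving δ = 3.608.
(For δ > 0 the lower-tail rejection region contributes negligibly to power, so the one-term inversion is standard.)
δ = d·√n ⇒ n = (δ/d)² = (3.608 / 0.5179)² = 48.54.
Rounding up, n = 49.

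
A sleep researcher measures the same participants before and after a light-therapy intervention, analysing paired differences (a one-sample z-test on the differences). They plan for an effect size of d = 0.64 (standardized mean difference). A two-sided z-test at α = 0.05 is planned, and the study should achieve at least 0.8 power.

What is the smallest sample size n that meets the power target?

For power 0.8 need Φ(δ − z_{0.025}) = 0.8, so δ = z_{0.025} + z_{0.20} = 1.960 + 0.842 = 2.802.
(The Φ(−δ − z_{α/2}) term is vanishingly small for δ > 0 and is dropped in the standard sample-size formula.)
δ = d·√n ⇒ n = (δ/d)² = (2.802 / 0.64)² = 19.16.
Rounding up, n = 20.

n = 20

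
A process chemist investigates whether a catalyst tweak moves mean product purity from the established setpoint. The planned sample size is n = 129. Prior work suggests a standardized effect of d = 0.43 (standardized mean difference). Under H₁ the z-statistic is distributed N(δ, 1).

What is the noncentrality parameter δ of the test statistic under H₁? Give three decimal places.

δ ≈ 4.884

The noncentrality parameter scales effect size by the design's sample-size factor: δ = d·√n = 0.43 × √129 = 4.8839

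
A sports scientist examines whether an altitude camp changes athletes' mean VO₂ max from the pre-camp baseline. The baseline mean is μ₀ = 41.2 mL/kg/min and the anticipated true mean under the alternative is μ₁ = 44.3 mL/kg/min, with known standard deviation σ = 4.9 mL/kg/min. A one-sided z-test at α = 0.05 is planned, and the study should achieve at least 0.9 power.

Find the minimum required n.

n = 22

Standardized effect: d = |μ₁ − μ₀| / σ = |44.3 − 41.2| / 4.9 = 0.6327
Set Φ(δ − 1.645) = 0.9; then δ − 1.645 = Φ⁻¹(0.9) = 1.282, giving δ = 2.926.
δ = d·√n ⇒ n = (δ/d)² = (2.926 / 0.6327)² = 21.40.
Round up to the next whole unit.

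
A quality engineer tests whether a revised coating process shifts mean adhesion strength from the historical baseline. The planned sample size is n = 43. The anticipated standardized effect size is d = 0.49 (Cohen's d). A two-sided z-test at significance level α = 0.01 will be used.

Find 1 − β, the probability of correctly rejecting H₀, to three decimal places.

Power ≈ 0.738

Noncentrality parameter: δ = d·√n = 0.49 × √43 = 3.2131
Critical value for a two-sided test at α = 0.01: z_{α/2} = 2.576.
Power = Φ(δ − 2.576) + Φ(−δ − 2.576) = Φ(0.637) + Φ(-5.789) = 0.7380 + 0.0000 = 0.7380.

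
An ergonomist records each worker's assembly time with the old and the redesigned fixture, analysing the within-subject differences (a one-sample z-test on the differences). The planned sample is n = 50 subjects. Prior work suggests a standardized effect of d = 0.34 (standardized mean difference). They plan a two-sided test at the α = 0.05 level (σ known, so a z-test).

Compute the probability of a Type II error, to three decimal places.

Noncentrality parameter: δ = d·√n = 0.34 × √50 = 2.4042
Two-sided α = 0.05 → critical value z_{0.025} = 1.960.
Power = Φ(δ − 1.960) + Φ(−δ − 1.960) = Φ(0.444) + Φ(-4.364) = 0.6716 + 0.0000 = 0.6716.
Type II error: β = 1 − power = 1 − 0.6716 = 0.3284.

β ≈ 0.328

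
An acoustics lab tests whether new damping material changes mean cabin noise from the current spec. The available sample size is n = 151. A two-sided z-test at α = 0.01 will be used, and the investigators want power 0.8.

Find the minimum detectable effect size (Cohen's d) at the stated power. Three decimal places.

d ≈ 0.278

Required noncentrality: δ = z_{0.005} + z_{0.20} = 2.576 + 0.842 = 3.417.
(The second rejection-region term Φ(−δ − z_{α/2}) is negligible and dropped.)
δ = d·√n ⇒ d = δ/√n = 3.417/√151 = 0.2781.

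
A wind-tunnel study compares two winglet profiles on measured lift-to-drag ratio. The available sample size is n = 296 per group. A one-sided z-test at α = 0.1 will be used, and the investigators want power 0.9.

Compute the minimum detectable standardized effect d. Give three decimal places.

d ≈ 0.211

Required noncentrality: δ = z_{0.1} + z_{0.10} = 1.282 + 1.282 = 2.563.
δ = d·√(n/2) ⇒ d = δ/√(n/2) = 2.563/√(296/2) = 0.2107.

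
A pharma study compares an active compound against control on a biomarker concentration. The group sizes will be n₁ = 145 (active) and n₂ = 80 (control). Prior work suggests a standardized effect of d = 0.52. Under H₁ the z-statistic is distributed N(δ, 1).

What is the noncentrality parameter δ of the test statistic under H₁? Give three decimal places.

δ = d / √(1/n₁ + 1/n₂) = 0.52 / √(1/145 + 1/80) = 3.7337

δ ≈ 3.734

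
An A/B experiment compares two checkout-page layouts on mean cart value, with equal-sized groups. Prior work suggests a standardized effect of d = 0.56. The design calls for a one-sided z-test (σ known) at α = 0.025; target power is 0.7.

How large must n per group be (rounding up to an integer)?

Set Φ(δ − 1.960) = 0.7; then δ − 1.960 = Φ⁻¹(0.7) = 0.524, giving δ = 2.484.
δ = d·√(n/2) ⇒ n = 2(δ/d)² = 2 × (2.484 / 0.56)² = 39.36.
Rounding up, n = 40 per group.

n = 40 per group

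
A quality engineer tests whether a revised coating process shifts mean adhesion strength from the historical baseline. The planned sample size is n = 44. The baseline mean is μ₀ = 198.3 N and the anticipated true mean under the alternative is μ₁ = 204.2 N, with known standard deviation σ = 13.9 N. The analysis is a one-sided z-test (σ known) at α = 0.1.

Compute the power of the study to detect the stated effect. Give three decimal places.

Standardized effect: d = |μ₁ − μ₀| / σ = |204.2 − 198.3| / 13.9 = 0.4245
Noncentrality parameter: λ = d·√n = 0.4245 × √44 = 2.8156
One-sided α = 0.1 → critical value z_{0.1} = 1.282.
Power = P(Z > 1.282 − λ) = Φ(1.534) = 0.9375.

Power ≈ 0.937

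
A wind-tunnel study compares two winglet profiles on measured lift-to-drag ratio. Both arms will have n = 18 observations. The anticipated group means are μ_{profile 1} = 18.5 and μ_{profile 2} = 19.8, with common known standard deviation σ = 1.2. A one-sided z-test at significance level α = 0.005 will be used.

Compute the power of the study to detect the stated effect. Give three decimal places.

Standardized effect: d = |μ_{profile 1} − μ_{profile 2}| / σ = |18.5 − 19.8| / 1.2 = 1.0833
Noncentrality parameter: δ = d·√(n/2) = 1.0833 × √(18/2) = 3.2500
One-sided α = 0.005 → critical value z_{0.005} = 2.576.
Power = P(Z > 2.576 − δ) = Φ(0.674) = 0.7499.

Power ≈ 0.750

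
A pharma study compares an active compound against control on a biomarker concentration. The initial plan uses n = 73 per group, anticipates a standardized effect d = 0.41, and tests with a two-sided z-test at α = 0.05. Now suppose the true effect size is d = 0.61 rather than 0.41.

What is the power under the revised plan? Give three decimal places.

Power ≈ 0.958

With d = 0.61: δ = d·√(n/2) = 0.61 × √(73/2) = 3.6853. Critical value z_{0.025} = 1.960.
Revised power = Φ(δ − 1.960) + Φ(−δ − 1.960) = Φ(1.725) + Φ(-5.645) = 0.9578 + 0.0000 = 0.9578.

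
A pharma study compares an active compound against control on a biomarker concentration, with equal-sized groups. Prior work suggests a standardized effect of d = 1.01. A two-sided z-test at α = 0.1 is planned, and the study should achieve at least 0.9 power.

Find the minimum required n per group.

n = 17 per group

Set Φ(δ − 1.645) = 0.9; then δ − 1.645 = Φ⁻¹(0.9) = 1.282, giving δ = 2.926.
(The Φ(−δ − z_{α/2}) term is vanishingly small for δ > 0 and is dropped in the standard sample-size formula.)
δ = d·√(n/2) ⇒ n = 2(δ/d)² = 2 × (2.926 / 1.01)² = 16.79.
Round up to the next whole unit.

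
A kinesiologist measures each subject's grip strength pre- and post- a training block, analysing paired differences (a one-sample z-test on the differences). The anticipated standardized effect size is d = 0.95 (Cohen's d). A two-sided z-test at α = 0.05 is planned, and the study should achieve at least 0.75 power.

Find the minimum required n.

n = 8

For power 0.75 need Φ(δ − z_{0.025}) = 0.75, so δ = z_{0.025} + z_{0.25} = 1.960 + 0.674 = 2.634.
(For δ > 0 the lower-tail rejection region contributes negligibly to power, so the one-term inversion is standard.)
δ = d·√n ⇒ n = (δ/d)² = (2.634 / 0.95)² = 7.69.
Rounding up, n = 8.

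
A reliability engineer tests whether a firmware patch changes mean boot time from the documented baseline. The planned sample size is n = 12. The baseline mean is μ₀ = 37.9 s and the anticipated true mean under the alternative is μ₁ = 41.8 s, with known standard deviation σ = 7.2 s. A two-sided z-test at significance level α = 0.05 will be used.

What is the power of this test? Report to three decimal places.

Power ≈ 0.467

Standardized effect: d = |μ₁ − μ₀| / σ = |41.8 − 37.9| / 7.2 = 0.5417
Noncentrality parameter: δ = d·√n = 0.5417 × √12 = 1.8764
Critical value for a two-sided test at α = 0.05: z_{α/2} = 1.960.
Power = Φ(δ − 1.960) + Φ(−δ − 1.960) = Φ(-0.084) + Φ(-3.836) = 0.4667 + 0.0001 = 0.4668.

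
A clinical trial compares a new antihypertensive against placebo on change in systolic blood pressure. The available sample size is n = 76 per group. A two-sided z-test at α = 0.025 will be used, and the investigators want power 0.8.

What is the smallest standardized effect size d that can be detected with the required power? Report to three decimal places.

Need Φ(δ − 2.241) = 0.8, so δ = 2.241 + 0.842 = 3.083.
(Lower-tail contribution to power is negligible for δ > 0.)
δ = d·√(n/2) ⇒ d = δ/√(n/2) = 3.083/√(76/2) = 0.5001.

d ≈ 0.500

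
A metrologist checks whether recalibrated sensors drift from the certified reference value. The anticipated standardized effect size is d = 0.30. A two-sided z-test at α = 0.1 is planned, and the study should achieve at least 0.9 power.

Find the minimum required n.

n = 96

Set Φ(δ − 1.645) = 0.9; then δ − 1.645 = Φ⁻¹(0.9) = 1.282, giving δ = 2.926.
(For δ > 0 the lower-tail rejection region contributes negligibly to power, so the one-term inversion is standard.)
δ = d·√n ⇒ n = (δ/d)² = (2.926 / 0.30)² = 95.15.
Rounding up, n = 96.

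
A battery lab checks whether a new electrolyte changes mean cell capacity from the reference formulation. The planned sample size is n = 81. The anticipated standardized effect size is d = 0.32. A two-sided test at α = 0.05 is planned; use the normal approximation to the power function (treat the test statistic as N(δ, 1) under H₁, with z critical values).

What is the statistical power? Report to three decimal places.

Power ≈ 0.821

Noncentrality parameter: δ = d·√n = 0.32 × √81 = 2.8800
Two-sided α = 0.05 → critical value z_{0.025} = 1.960.
Power = Φ(δ − 1.960) + Φ(−δ − 1.960) = Φ(0.920) + Φ(-4.840) = 0.8212 + 0.0000 = 0.8212.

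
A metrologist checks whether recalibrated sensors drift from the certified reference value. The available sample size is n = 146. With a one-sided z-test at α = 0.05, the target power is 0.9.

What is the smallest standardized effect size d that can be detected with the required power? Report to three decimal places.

d ≈ 0.242

Required noncentrality: δ = z_{0.05} + z_{0.10} = 1.645 + 1.282 = 2.926.
δ = d·√n ⇒ d = δ/√n = 2.926/√146 = 0.2422.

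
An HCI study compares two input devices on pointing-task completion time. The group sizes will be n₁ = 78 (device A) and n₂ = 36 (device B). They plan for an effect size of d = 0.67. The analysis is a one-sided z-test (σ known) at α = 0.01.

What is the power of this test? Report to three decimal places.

Noncentrality parameter: δ = d / √(1/n₁ + 1/n₂) = 0.67 / √(1/78 + 1/36) = 3.3252
Critical value for a one-sided test at α = 0.01: z_α = 2.326.
Power = Φ(δ − 2.326) = Φ(0.999) = 0.8411.

Power ≈ 0.841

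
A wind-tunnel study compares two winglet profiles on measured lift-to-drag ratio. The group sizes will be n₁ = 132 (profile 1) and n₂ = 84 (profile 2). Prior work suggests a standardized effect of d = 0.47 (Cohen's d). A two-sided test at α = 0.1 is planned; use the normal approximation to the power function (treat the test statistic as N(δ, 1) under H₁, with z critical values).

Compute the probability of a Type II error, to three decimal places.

Noncentrality parameter: δ = d / √(1/n₁ + 1/n₂) = 0.47 / √(1/132 + 1/84) = 3.3674
Two-sided α = 0.1 → critical value z_{0.05} = 1.645.
Power = Φ(δ − 1.645) + Φ(−δ − 1.645) = Φ(1.723) + Φ(-5.012) = 0.9575 + 0.0000 = 0.9575.
Type II error: β = 1 − power = 1 − 0.9575 = 0.0425.

β ≈ 0.042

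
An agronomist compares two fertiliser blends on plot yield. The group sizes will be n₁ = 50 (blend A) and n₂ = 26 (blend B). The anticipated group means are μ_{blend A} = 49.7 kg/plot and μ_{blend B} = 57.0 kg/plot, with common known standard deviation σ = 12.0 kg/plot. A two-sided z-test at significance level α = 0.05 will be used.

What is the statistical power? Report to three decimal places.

Power ≈ 0.711

Standardized effect: d = |μ_{blend A} − μ_{blend B}| / σ = |49.7 − 57.0| / 12.0 = 0.6083
Noncentrality parameter: δ = d / √(1/n₁ + 1/n₂) = 0.6083 / √(1/50 + 1/26) = 2.5160
Two-sided α = 0.05 → critical value z_{0.025} = 1.960.
Power = Φ(δ − 1.960) + Φ(−δ − 1.960) = Φ(0.556) + Φ(-4.476) = 0.7109 + 0.0000 = 0.7109.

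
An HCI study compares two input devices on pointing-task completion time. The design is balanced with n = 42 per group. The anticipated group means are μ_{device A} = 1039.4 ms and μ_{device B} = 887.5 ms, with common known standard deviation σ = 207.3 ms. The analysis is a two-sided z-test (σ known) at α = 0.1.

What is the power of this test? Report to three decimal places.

Power ≈ 0.957

Standardized effect: d = |μ_{device A} − μ_{device B}| / σ = |1039.4 − 887.5| / 207.3 = 0.7328
Noncentrality parameter: δ = d·√(n/2) = 0.7328 × √(42/2) = 3.3579
Two-sided α = 0.1 → critical value z_{0.05} = 1.645.
Power = Φ(δ − 1.645) + Φ(−δ − 1.645) = Φ(1.713) + Φ(-5.003) = 0.9566 + 0.0000 = 0.9566.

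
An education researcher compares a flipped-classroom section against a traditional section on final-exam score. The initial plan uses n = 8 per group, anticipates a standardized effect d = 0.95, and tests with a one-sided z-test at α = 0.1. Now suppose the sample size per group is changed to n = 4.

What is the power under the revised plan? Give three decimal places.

Power ≈ 0.525

With n = 4 per group: δ = d·√(n/2) = 0.95 × √(4/2) = 1.3435. Critical value z_{0.1} = 1.282.
Revised power = P(Z > 1.282 − δ) = Φ(0.062) = 0.5247.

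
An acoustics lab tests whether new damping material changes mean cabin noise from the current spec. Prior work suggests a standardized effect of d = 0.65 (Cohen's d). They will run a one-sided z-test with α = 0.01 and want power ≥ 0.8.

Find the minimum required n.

For power 0.8 need Φ(δ − z_{0.01}) = 0.8, so δ = z_{0.01} + z_{0.20} = 2.326 + 0.842 = 3.168.
δ = d·√n ⇒ n = (δ/d)² = (3.168 / 0.65)² = 23.75.
Rounding up, n = 24.

n = 24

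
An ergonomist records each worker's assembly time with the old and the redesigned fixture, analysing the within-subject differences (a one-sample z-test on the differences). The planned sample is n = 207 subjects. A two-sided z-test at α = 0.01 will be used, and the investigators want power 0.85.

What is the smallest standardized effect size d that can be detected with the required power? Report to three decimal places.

d ≈ 0.251

Required noncentrality: δ = z_{0.005} + z_{0.15} = 2.576 + 1.036 = 3.612.
(The second rejection-region term Φ(−δ − z_{α/2}) is negligible and dropped.)
δ = d·√n ⇒ d = δ/√n = 3.612/√207 = 0.2511.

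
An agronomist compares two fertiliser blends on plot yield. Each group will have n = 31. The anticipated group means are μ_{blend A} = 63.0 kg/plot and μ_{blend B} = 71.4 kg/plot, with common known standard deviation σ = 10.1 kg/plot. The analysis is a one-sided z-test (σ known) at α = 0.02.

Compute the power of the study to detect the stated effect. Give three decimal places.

Standardized effect: d = |μ_{blend A} − μ_{blend B}| / σ = |63.0 − 71.4| / 10.1 = 0.8317
Noncentrality parameter: δ = d·√(n/2) = 0.8317 × √(31/2) = 3.2743
One-sided α = 0.02 → critical value z_{0.02} = 2.054.
Power = Φ(δ − 2.054) = Φ(1.221) = 0.8889.

Power ≈ 0.889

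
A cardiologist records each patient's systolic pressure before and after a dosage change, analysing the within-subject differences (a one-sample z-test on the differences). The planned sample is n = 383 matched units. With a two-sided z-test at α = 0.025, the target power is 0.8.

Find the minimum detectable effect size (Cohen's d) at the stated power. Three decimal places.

d ≈ 0.158

Need Φ(δ − 2.241) = 0.8, so δ = 2.241 + 0.842 = 3.083.
(The second rejection-region term Φ(−δ − z_{α/2}) is negligible and dropped.)
δ = d·√n ⇒ d = δ/√n = 3.083/√383 = 0.1575.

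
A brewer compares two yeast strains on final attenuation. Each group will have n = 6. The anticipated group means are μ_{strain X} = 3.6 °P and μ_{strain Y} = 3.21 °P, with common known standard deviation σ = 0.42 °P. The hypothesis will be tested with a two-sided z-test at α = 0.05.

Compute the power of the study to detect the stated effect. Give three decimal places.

Power ≈ 0.363

Standardized effect: d = |μ_{strain X} − μ_{strain Y}| / σ = |3.6 − 3.21| / 0.42 = 0.9286
Noncentrality parameter: λ = d·√(n/2) = 0.9286 × √(6/2) = 1.6083
Two-sided α = 0.05 → critical value z_{0.025} = 1.960.
Power = Φ(λ − 1.960) + Φ(−λ − 1.960) = Φ(-0.352) + Φ(-3.568) = 0.3626 + 0.0002 = 0.3627.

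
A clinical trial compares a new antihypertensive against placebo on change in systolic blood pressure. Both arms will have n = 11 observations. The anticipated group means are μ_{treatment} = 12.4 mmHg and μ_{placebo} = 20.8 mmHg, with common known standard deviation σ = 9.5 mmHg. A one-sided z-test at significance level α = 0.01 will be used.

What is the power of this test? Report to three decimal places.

Standardized effect: d = |μ_{treatment} − μ_{placebo}| / σ = |12.4 − 20.8| / 9.5 = 0.8842
Noncentrality parameter: λ = d·√(n/2) = 0.8842 × √(11/2) = 2.0737
Critical value for a one-sided test at α = 0.01: z_α = 2.326.
Power = Φ(λ − 2.326) = Φ(-0.253) = 0.4003.

Power ≈ 0.400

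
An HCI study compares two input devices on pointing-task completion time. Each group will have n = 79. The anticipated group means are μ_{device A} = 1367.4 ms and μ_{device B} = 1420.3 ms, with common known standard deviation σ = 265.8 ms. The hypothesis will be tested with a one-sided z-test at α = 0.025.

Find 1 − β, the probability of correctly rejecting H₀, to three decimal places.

Standardized effect: d = |μ_{device A} − μ_{device B}| / σ = |1367.4 − 1420.3| / 265.8 = 0.1990
Noncentrality parameter: δ = d·√(n/2) = 0.1990 × √(79/2) = 1.2508
Critical value for a one-sided test at α = 0.025: z_α = 1.960.
Power = P(Z > 1.960 − δ) = Φ(-0.709) = 0.2391.

Power ≈ 0.239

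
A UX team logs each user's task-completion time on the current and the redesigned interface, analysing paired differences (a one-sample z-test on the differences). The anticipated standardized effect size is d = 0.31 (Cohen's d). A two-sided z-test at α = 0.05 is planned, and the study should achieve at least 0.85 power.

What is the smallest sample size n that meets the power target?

n = 94

Set Φ(δ − 1.960) = 0.85; then δ − 1.960 = Φ⁻¹(0.85) = 1.036, giving δ = 2.996.
(For δ > 0 the lower-tail rejection region contributes negligibly to power, so the one-term inversion is standard.)
δ = d·√n ⇒ n = (δ/d)² = (2.996 / 0.31)² = 93.43.
Rounding up, n = 94.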